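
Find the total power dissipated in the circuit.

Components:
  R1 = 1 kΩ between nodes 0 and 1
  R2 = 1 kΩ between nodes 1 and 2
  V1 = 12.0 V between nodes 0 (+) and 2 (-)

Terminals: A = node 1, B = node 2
Nodal analysis, taking node 2 as the 0 V reference.
Source V1 fixes V_0 = 12 V.
KCL at each unknown node (sum of currents leaving = 0; resistances in Ω):
  Node 1: (V_1 - 12)/1000 + (V_1 - 0)/1000 = 0
Collecting terms: 0.002 × V_1 = 0.012  =>  V_1 = 6 V
Power in each resistor, P = (ΔV)²/R:
  P_R1 = (12 - 6)²/1000 = 0.036 W
  P_R2 = (6 - 0)²/1000 = 0.036 W
P_total = P_R1 + P_R2 = 0.072 W

Final answer: 0.072 W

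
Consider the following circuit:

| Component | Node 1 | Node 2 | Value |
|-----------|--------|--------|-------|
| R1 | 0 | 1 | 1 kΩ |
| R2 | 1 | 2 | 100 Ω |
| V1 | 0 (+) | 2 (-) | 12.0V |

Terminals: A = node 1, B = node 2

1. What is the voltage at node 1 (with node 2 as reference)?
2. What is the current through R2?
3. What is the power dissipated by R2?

Nodal analysis, taking node 2 as the 0 V reference.
Source V1 fixes V_0 = 12 V.
KCL at each unknown node (sum of currents leaving = 0; resistances in Ω):
  Node 1: (V_1 - 12)/1000 + (V_1 - 0)/100 = 0
Collecting terms: 0.011 × V_1 = 0.012  =>  V_1 = 1.091 V
Part 1:
  Read off the nodal solution: V_1 = 1.091 V
Part 2:
  I_R2 = (V_1 - V_2)/R2 = (1.091 - 0)/100 = 0.01091 A
  Magnitude: I_R2 = 0.01091 A
Part 3:
  I_R2 = (V_1 - V_2)/R2 = (1.091 - 0)/100 = 0.01091 A
  P_R2 = I_R2² × R2 = (0.01091)² × 100 = 0.0119 W

Final answers:
1. V_1 = 1.091 V
2. I_R2 = 0.01091 A
3. P_R2 = 0.0119 W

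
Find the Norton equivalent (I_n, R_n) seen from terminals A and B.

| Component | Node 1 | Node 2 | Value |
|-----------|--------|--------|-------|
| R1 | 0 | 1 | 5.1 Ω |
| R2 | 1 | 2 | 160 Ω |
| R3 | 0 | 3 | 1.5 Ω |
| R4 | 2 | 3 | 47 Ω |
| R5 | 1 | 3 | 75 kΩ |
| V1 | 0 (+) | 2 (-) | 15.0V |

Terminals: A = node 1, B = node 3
Find the Thévenin equivalent first; then I_n = V_th/R_th and R_n = R_th.
Step 1 — V_th is the open-circuit voltage V_A - V_B (nothing connected across the terminals).
Nodal analysis, taking node 2 as the 0 V reference.
Source V1 fixes V_0 = 15 V.
KCL at each unknown node (sum of currents leaving = 0; resistances in Ω):
  Node 1: (V_1 - 15)/5.1 + (V_1 - 0)/160 + (V_1 - V_3)/75000 = 0
  Node 3: (V_3 - 15)/1.5 + (V_3 - 0)/47 + (V_3 - V_1)/75000 = 0
Collecting terms (coefficients in siemens):
  0.2023·V_1 - 0.00001333·V_3 = 2.941
  0.688·V_3 - 0.00001333·V_1 = 10
Determinant D = (0.2023)(0.688) - (-0.00001333)(-0.00001333) = 0.1392
V_1 = [(2.941)(0.688) - (-0.00001333)(10)]/D = 14.54 V
V_3 = [(0.2023)(10) - (2.941)(-0.00001333)]/D = 14.54 V
V_th = V_1 - V_3 = 14.54 - 14.54 = 0.0005619 V
Step 2 — R_th: zero the source — replace V1 by a short circuit (node 2 merges into node 0) — and find the resistance seen between A (node 1) and B (node 3).
Reduce the network between node 1 (A) and node 3 (B) by series/parallel combination:
  Rp1 = R1 ‖ R2 (parallel, both between nodes 0 and 1) = 1/(1/5.1 + 1/160) = 4.942 Ω
  Rp2 = R3 ‖ R4 (parallel, both between nodes 0 and 3) = 1/(1/1.5 + 1/47) = 1.454 Ω
  Rs1 = Rp1 + Rp2 (series, joined only at node 0) = 4.942 + 1.454 = 6.396 Ω
  Rp3 = R5 ‖ Rs1 (parallel, both between nodes 1 and 3) = 1/(1/75000 + 1/6.396) = 6.396 Ω
R_th = 6.396 Ω
I_n = V_th/R_th = 0.0005619/6.396 = 0.00008786 A, and R_n = R_th = 6.396 Ω

Final answer: I_n = 8.786e-05 A, R_n = 6.396 Ω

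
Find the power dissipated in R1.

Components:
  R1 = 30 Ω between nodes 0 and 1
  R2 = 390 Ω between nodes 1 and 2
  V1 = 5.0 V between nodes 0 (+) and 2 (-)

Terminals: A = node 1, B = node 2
Nodal analysis, taking node 2 as the 0 V reference.
Source V1 fixes V_0 = 5 V.
KCL at each unknown node (sum of currents leaving = 0; resistances in Ω):
  Node 1: (V_1 - 5)/30 + (V_1 - 0)/390 = 0
Collecting terms: 0.0359 × V_1 = 0.1667  =>  V_1 = 4.643 V
I_R1 = (V_0 - V_1)/R1 = (5 - 4.643)/30 = 0.0119 A
P_R1 = I_R1² × R1 = (0.0119)² × 30 = 0.004252 W

Final answer: 0.004252 W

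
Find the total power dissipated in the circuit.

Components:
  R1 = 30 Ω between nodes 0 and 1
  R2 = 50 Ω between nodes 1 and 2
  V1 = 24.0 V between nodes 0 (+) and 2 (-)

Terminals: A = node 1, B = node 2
Nodal analysis, taking node 2 as the 0 V reference.
Source V1 fixes V_0 = 24 V.
KCL at each unknown node (sum of currents leaving = 0; resistances in Ω):
  Node 1: (V_1 - 24)/30 + (V_1 - 0)/50 = 0
Collecting terms: 0.05333 × V_1 = 0.8  =>  V_1 = 15 V
Power in each resistor, P = (ΔV)²/R:
  P_R1 = (24 - 15)²/30 = 2.7 W
  P_R2 = (15 - 0)²/50 = 4.5 W
P_total = P_R1 + P_R2 = 7.2 W

Final answer: 7.2 W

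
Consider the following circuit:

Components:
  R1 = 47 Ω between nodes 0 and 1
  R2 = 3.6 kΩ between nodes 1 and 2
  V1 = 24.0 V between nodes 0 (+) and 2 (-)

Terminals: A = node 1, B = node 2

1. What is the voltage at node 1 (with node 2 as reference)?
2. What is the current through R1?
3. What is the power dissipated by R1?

Nodal analysis, taking node 2 as the 0 V reference.
Source V1 fixes V_0 = 24 V.
KCL at each unknown node (sum of currents leaving = 0; resistances in Ω):
  Node 1: (V_1 - 24)/47 + (V_1 - 0)/3600 = 0
Collecting terms: 0.02155 × V_1 = 0.5106  =>  V_1 = 23.69 V
Part 1:
  Read off the nodal solution: V_1 = 23.69 V
Part 2:
  I_R1 = (V_0 - V_1)/R1 = (24 - 23.69)/47 = 0.006581 A
  Magnitude: I_R1 = 0.006581 A
Part 3:
  I_R1 = (V_0 - V_1)/R1 = (24 - 23.69)/47 = 0.006581 A
  P_R1 = I_R1² × R1 = (0.006581)² × 47 = 0.002035 W

Final answers:
1. V_1 = 23.69 V
2. I_R1 = 0.006581 A
3. P_R1 = 0.002035 W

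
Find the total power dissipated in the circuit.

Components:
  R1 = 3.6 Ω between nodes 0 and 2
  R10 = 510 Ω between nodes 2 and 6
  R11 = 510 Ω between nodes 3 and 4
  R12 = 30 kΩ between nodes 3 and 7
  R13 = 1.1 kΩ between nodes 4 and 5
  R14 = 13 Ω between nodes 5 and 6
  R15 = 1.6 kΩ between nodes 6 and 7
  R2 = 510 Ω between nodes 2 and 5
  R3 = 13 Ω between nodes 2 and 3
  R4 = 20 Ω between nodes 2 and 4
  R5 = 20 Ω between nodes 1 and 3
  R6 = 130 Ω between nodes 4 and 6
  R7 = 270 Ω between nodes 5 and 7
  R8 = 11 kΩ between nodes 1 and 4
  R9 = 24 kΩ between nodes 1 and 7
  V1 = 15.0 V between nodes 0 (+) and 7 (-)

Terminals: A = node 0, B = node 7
Nodal analysis, taking node 7 as the 0 V reference.
Source V1 fixes V_0 = 15 V.
KCL at each unknown node (sum of currents leaving = 0; resistances in Ω):
  Node 1: (V_1 - V_3)/20 + (V_1 - V_4)/11000 + (V_1 - 0)/24000 = 0
  Node 2: (V_2 - 15)/3.6 + (V_2 - V_5)/510 + (V_2 - V_3)/13 + (V_2 - V_4)/20 + (V_2 - V_6)/510 = 0
  Node 3: (V_3 - V_2)/13 + (V_3 - V_1)/20 + (V_3 - V_4)/510 + (V_3 - 0)/30000 = 0
  Node 4: (V_4 - V_2)/20 + (V_4 - V_6)/130 + (V_4 - V_1)/11000 + (V_4 - V_3)/510 + (V_4 - V_5)/1100 = 0
  Node 5: (V_5 - V_2)/510 + (V_5 - 0)/270 + (V_5 - V_4)/1100 + (V_5 - V_6)/13 = 0
  Node 6: (V_6 - V_4)/130 + (V_6 - V_2)/510 + (V_6 - V_5)/13 + (V_6 - 0)/1600 = 0
Collecting terms (coefficients in siemens):
  0.05013·V_1 - 0.05·V_3 - 0.00009091·V_4 = 0
  0.4086·V_2 - 0.07692·V_3 - 0.05·V_4 - 0.001961·V_5 - 0.001961·V_6 = 4.167
  0.1289·V_3 - 0.05·V_1 - 0.07692·V_2 - 0.001961·V_4 = 0
  0.06065·V_4 - 0.00009091·V_1 - 0.05·V_2 - 0.001961·V_3 - 0.0009091·V_5 - 0.007692·V_6 = 0
  0.0835·V_5 - 0.001961·V_2 - 0.0009091·V_4 - 0.07692·V_6 = 0
  0.0872·V_6 - 0.001961·V_2 - 0.007692·V_4 - 0.07692·V_5 = 0
Solving these 6 simultaneous equations (Gaussian elimination) gives:
  V_1 = 14.79 V, V_2 = 14.83 V, V_3 = 14.8 V, V_4 = 14.26 V
  V_5 = 10.52 V, V_6 = 10.87 V
Power in each resistor, P = (ΔV)²/R:
  P_R1 = (15 - 14.83)²/3.6 = 0.007903 W
  P_R2 = (14.83 - 10.52)²/510 = 0.0365 W
  P_R3 = (14.83 - 14.8)²/13 = 0.00006379 W
  P_R4 = (14.83 - 14.26)²/20 = 0.01614 W
  P_R5 = (14.79 - 14.8)²/20 = 0.000008819 W
  P_R6 = (14.26 - 10.87)²/130 = 0.08862 W
  P_R7 = (10.52 - 0)²/270 = 0.4096 W
  P_R8 = (14.79 - 14.26)²/11000 = 0.00002516 W
  P_R9 = (14.79 - 0)²/24000 = 0.009113 W
  P_R10 = (14.83 - 10.87)²/510 = 0.03079 W
  P_R11 = (14.8 - 14.26)²/510 = 0.0005705 W
  P_R12 = (14.8 - 0)²/30000 = 0.007304 W
  P_R13 = (14.26 - 10.52)²/1100 = 0.01276 W
  P_R14 = (10.52 - 10.87)²/13 = 0.009537 W
  P_R15 = (10.87 - 0)²/1600 = 0.07383 W
P_total = P_R1 + P_R2 + P_R3 + P_R4 + P_R5 + P_R6 + P_R7 + P_R8 + P_R9 + P_R10 + P_R11 + P_R12 + P_R13 + P_R14 + P_R15 = 0.7028 W

Final answer: 0.7028 W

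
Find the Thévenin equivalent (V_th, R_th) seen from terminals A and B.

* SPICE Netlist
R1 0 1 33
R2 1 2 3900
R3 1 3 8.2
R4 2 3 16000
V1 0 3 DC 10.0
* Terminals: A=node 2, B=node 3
Step 1 — V_th is the open-circuit voltage V_A - V_B (nothing connected across the terminals).
Nodal analysis, taking node 3 as the 0 V reference.
Source V1 fixes V_0 = 10 V.
KCL at each unknown node (sum of currents leaving = 0; resistances in Ω):
  Node 1: (V_1 - 10)/33 + (V_1 - V_2)/3900 + (V_1 - 0)/8.2 = 0
  Node 2: (V_2 - V_1)/3900 + (V_2 - 0)/16000 = 0
Collecting terms (coefficients in siemens):
  0.1525·V_1 - 0.0002564·V_2 = 0.303
  0.0003189·V_2 - 0.0002564·V_1 = 0
Determinant D = (0.1525)(0.0003189) - (-0.0002564)(-0.0002564) = 0.00004857
V_1 = [(0.303)(0.0003189) - (-0.0002564)(0)]/D = 1.99 V
V_2 = [(0.1525)(0) - (0.303)(-0.0002564)]/D = 1.6 V
V_th = V_2 - V_3 = 1.6 - 0 = 1.6 V
Step 2 — R_th: zero the source — replace V1 by a short circuit (node 3 merges into node 0) — and find the resistance seen between A (node 2) and B (node 0).
Reduce the network between node 2 (A) and node 0 (B) by series/parallel combination:
  Rp1 = R1 ‖ R3 (parallel, both between nodes 0 and 1) = 1/(1/33 + 1/8.2) = 6.568 Ω
  Rs1 = R2 + Rp1 (series, joined only at node 1) = 3900 + 6.568 = 3907 Ω
  Rp2 = R4 ‖ Rs1 (parallel, both between nodes 0 and 2) = 1/(1/16000 + 1/3907) = 3140 Ω
R_th = 3.14 kΩ

Final answer: V_th = 1.6 V, R_th = 3.14 kΩ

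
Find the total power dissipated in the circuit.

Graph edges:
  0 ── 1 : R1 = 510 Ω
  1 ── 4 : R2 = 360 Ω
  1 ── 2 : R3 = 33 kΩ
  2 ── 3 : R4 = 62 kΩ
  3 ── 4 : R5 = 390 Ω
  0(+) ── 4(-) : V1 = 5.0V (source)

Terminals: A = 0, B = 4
Nodal analysis, taking node 4 as the 0 V reference.
Source V1 fixes V_0 = 5 V.
KCL at each unknown node (sum of currents leaving = 0; resistances in Ω):
  Node 1: (V_1 - 5)/510 + (V_1 - 0)/360 + (V_1 - V_2)/33000 = 0
  Node 2: (V_2 - V_1)/33000 + (V_2 - V_3)/62000 = 0
  Node 3: (V_3 - V_2)/62000 + (V_3 - 0)/390 = 0
Collecting terms (coefficients in siemens):
  0.004769·V_1 - 0.0000303·V_2 = 0.009804
  0.00004643·V_2 - 0.0000303·V_1 - 0.00001613·V_3 = 0
  0.00258·V_3 - 0.00001613·V_2 = 0
Solving these 3 simultaneous equations (Gaussian elimination) gives:
  V_1 = 2.064 V, V_2 = 1.35 V, V_3 = 0.00844 V
Power in each resistor, P = (ΔV)²/R:
  P_R1 = (5 - 2.064)²/510 = 0.0169 W
  P_R2 = (2.064 - 0)²/360 = 0.01184 W
  P_R3 = (2.064 - 1.35)²/33000 = 0.00001546 W
  P_R4 = (1.35 - 0.00844)²/62000 = 0.00002904 W
  P_R5 = (0.00844 - 0)²/390 = 0.0000001827 W
P_total = P_R1 + P_R2 + P_R3 + P_R4 + P_R5 = 0.02878 W

Final answer: 0.02878 W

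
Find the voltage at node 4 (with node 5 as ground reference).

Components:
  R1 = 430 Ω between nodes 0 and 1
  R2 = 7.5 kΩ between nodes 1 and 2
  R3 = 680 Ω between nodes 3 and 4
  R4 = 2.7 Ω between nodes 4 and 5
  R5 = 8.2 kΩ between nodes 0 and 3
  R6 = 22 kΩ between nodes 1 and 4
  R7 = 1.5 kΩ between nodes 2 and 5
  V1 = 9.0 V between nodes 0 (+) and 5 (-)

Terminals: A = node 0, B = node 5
Nodal analysis, taking node 5 as the 0 V reference.
Source V1 fixes V_0 = 9 V.
KCL at each unknown node (sum of currents leaving = 0; resistances in Ω):
  Node 1: (V_1 - 9)/430 + (V_1 - V_2)/7500 + (V_1 - V_4)/22000 = 0
  Node 2: (V_2 - V_1)/7500 + (V_2 - 0)/1500 = 0
  Node 3: (V_3 - V_4)/680 + (V_3 - 9)/8200 = 0
  Node 4: (V_4 - V_3)/680 + (V_4 - 0)/2.7 + (V_4 - V_1)/22000 = 0
Collecting terms (coefficients in siemens):
  0.002504·V_1 - 0.0001333·V_2 - 0.00004545·V_4 = 0.02093
  0.0008·V_2 - 0.0001333·V_1 = 0
  0.001593·V_3 - 0.001471·V_4 = 0.001098
  0.3719·V_4 - 0.00004545·V_1 - 0.001471·V_3 = 0
Solving these 4 simultaneous equations (Gaussian elimination) gives:
  V_1 = 8.432 V, V_2 = 1.405 V, V_3 = 0.6927 V, V_4 = 0.00377 V
The requested potential is V_4 = 0.00377 V.

Final answer: V_4 = 0.00377 V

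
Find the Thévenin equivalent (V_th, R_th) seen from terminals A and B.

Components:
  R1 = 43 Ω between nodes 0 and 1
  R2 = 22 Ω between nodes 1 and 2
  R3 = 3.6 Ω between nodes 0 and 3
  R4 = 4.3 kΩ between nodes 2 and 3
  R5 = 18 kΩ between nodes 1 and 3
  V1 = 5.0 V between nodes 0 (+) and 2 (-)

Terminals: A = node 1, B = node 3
Step 1 — V_th is the open-circuit voltage V_A - V_B (nothing connected across the terminals).
Nodal analysis, taking node 2 as the 0 V reference.
Source V1 fixes V_0 = 5 V.
KCL at each unknown node (sum of currents leaving = 0; resistances in Ω):
  Node 1: (V_1 - 5)/43 + (V_1 - 0)/22 + (V_1 - V_3)/18000 = 0
  Node 3: (V_3 - 5)/3.6 + (V_3 - 0)/4300 + (V_3 - V_1)/18000 = 0
Collecting terms (coefficients in siemens):
  0.06877·V_1 - 0.00005556·V_3 = 0.1163
  0.2781·V_3 - 0.00005556·V_1 = 1.389
Determinant D = (0.06877)(0.2781) - (-0.00005556)(-0.00005556) = 0.01912
V_1 = [(0.1163)(0.2781) - (-0.00005556)(1.389)]/D = 1.695 V
V_3 = [(0.06877)(1.389) - (0.1163)(-0.00005556)]/D = 4.995 V
V_th = V_1 - V_3 = 1.695 - 4.995 = -3.3 V
Step 2 — R_th: zero the source — replace V1 by a short circuit (node 2 merges into node 0) — and find the resistance seen between A (node 1) and B (node 3).
Reduce the network between node 1 (A) and node 3 (B) by series/parallel combination:
  Rp1 = R1 ‖ R2 (parallel, both between nodes 0 and 1) = 1/(1/43 + 1/22) = 14.55 Ω
  Rp2 = R3 ‖ R4 (parallel, both between nodes 0 and 3) = 1/(1/3.6 + 1/4300) = 3.597 Ω
  Rs1 = Rp1 + Rp2 (series, joined only at node 0) = 14.55 + 3.597 = 18.15 Ω
  Rp3 = R5 ‖ Rs1 (parallel, both between nodes 1 and 3) = 1/(1/18000 + 1/18.15) = 18.13 Ω
R_th = 18.13 Ω

Final answer: V_th = -3.3 V, R_th = 18.13 Ω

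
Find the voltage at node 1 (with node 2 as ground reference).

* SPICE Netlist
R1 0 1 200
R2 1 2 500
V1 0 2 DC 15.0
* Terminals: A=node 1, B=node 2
Nodal analysis, taking node 2 as the 0 V reference.
Source V1 fixes V_0 = 15 V.
KCL at each unknown node (sum of currents leaving = 0; resistances in Ω):
  Node 1: (V_1 - 15)/200 + (V_1 - 0)/500 = 0
Collecting terms: 0.007 × V_1 = 0.075  =>  V_1 = 10.71 V
The requested potential is V_1 = 10.71 V.

Final answer: V_1 = 10.71 V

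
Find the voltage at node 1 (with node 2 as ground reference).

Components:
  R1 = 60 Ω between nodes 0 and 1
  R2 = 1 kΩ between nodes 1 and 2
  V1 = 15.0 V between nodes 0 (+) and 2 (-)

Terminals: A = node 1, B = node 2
Nodal analysis, taking node 2 as the 0 V reference.
Source V1 fixes V_0 = 15 V.
KCL at each unknown node (sum of currents leaving = 0; resistances in Ω):
  Node 1: (V_1 - 15)/60 + (V_1 - 0)/1000 = 0
Collecting terms: 0.01767 × V_1 = 0.25  =>  V_1 = 14.15 V
The requested potential is V_1 = 14.15 V.

Final answer: V_1 = 14.15 V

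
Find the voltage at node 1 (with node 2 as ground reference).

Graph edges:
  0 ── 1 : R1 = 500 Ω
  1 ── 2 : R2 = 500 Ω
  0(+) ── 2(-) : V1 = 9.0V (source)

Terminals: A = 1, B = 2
Nodal analysis, taking node 2 as the 0 V reference.
Source V1 fixes V_0 = 9 V.
KCL at each unknown node (sum of currents leaving = 0; resistances in Ω):
  Node 1: (V_1 - 9)/500 + (V_1 - 0)/500 = 0
Collecting terms: 0.004 × V_1 = 0.018  =>  V_1 = 4.5 V
The requested potential is V_1 = 4.5 V.

Final answer: V_1 = 4.5 V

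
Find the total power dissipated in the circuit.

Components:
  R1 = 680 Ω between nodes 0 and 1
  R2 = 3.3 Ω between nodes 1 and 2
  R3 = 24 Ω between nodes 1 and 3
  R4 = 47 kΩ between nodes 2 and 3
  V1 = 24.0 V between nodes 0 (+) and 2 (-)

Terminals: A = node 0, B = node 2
Nodal analysis, taking node 2 as the 0 V reference.
Source V1 fixes V_0 = 24 V.
KCL at each unknown node (sum of currents leaving = 0; resistances in Ω):
  Node 1: (V_1 - 24)/680 + (V_1 - 0)/3.3 + (V_1 - V_3)/24 = 0
  Node 3: (V_3 - V_1)/24 + (V_3 - 0)/47000 = 0
Collecting terms (coefficients in siemens):
  0.3462·V_1 - 0.04167·V_3 = 0.03529
  0.04169·V_3 - 0.04167·V_1 = 0
Determinant D = (0.3462)(0.04169) - (-0.04167)(-0.04167) = 0.01269
V_1 = [(0.03529)(0.04169) - (-0.04167)(0)]/D = 0.1159 V
V_3 = [(0.3462)(0) - (0.03529)(-0.04167)]/D = 0.1158 V
Power in each resistor, P = (ΔV)²/R:
  P_R1 = (24 - 0.1159)²/680 = 0.8389 W
  P_R2 = (0.1159 - 0)²/3.3 = 0.004071 W
  P_R3 = (0.1159 - 0.1158)²/24 = 0.0000000001458 W
  P_R4 = (0 - 0.1158)²/47000 = 0.0000002855 W
P_total = P_R1 + P_R2 + P_R3 + P_R4 = 0.843 W

Final answer: 0.843 W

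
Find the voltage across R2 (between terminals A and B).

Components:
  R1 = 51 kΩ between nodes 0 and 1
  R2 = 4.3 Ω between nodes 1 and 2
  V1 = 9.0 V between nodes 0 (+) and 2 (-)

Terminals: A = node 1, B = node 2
R1 and R2 are in series across V1 (node 0 → node 1 → node 2), and the output A–B is taken across R2, so this is a voltage divider.
Series current: I = V1/(R1 + R2) = 9/(51000 + 4.3) = 9/51000 = 0.0001765 A
V_R2 = I × R2 = V1 × R2/(R1 + R2) = 9 × 4.3/51000 = 0.0007588 V

Final answer: 0.0007588 V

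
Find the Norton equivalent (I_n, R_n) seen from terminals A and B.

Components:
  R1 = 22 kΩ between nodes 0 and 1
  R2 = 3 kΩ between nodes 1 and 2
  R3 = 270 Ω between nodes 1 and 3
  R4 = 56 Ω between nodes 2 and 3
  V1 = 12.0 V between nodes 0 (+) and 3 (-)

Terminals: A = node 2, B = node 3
Find the Thévenin equivalent first; then I_n = V_th/R_th and R_n = R_th.
Step 1 — V_th is the open-circuit voltage V_A - V_B (nothing connected across the terminals).
Nodal analysis, taking node 3 as the 0 V reference.
Source V1 fixes V_0 = 12 V.
KCL at each unknown node (sum of currents leaving = 0; resistances in Ω):
  Node 1: (V_1 - 12)/22000 + (V_1 - V_2)/3000 + (V_1 - 0)/270 = 0
  Node 2: (V_2 - V_1)/3000 + (V_2 - 0)/56 = 0
Collecting terms (coefficients in siemens):
  0.004082·V_1 - 0.0003333·V_2 = 0.0005455
  0.01819·V_2 - 0.0003333·V_1 = 0
Determinant D = (0.004082)(0.01819) - (-0.0003333)(-0.0003333) = 0.00007415
V_1 = [(0.0005455)(0.01819) - (-0.0003333)(0)]/D = 0.1338 V
V_2 = [(0.004082)(0) - (0.0005455)(-0.0003333)]/D = 0.002452 V
V_th = V_2 - V_3 = 0.002452 - 0 = 0.002452 V
Step 2 — R_th: zero the source — replace V1 by a short circuit (node 3 merges into node 0) — and find the resistance seen between A (node 2) and B (node 0).
Reduce the network between node 2 (A) and node 0 (B) by series/parallel combination:
  Rp1 = R1 ‖ R3 (parallel, both between nodes 0 and 1) = 1/(1/22000 + 1/270) = 266.7 Ω
  Rs1 = R2 + Rp1 (series, joined only at node 1) = 3000 + 266.7 = 3267 Ω
  Rp2 = R4 ‖ Rs1 (parallel, both between nodes 0 and 2) = 1/(1/56 + 1/3267) = 55.06 Ω
R_th = 55.06 Ω
I_n = V_th/R_th = 0.002452/55.06 = 0.00004454 A, and R_n = R_th = 55.06 Ω

Final answer: I_n = 4.454e-05 A, R_n = 55.06 Ω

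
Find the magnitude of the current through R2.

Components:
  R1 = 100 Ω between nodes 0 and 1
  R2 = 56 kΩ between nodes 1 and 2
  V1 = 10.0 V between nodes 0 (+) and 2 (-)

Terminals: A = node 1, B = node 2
Nodal analysis, taking node 2 as the 0 V reference.
Source V1 fixes V_0 = 10 V.
KCL at each unknown node (sum of currents leaving = 0; resistances in Ω):
  Node 1: (V_1 - 10)/100 + (V_1 - 0)/56000 = 0
Collecting terms: 0.01002 × V_1 = 0.1  =>  V_1 = 9.982 V
I_R2 = (V_1 - V_2)/R2 = (9.982 - 0)/56000 = 0.0001783 A
|I_R2| = 0.0001783 A

Final answer: |I_R2| = 0.0001783 A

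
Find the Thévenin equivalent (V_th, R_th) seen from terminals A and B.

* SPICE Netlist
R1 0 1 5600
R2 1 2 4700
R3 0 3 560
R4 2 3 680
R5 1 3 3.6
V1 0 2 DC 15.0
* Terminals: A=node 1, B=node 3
Step 1 — V_th is the open-circuit voltage V_A - V_B (nothing connected across the terminals).
Nodal analysis, taking node 2 as the 0 V reference.
Source V1 fixes V_0 = 15 V.
KCL at each unknown node (sum of currents leaving = 0; resistances in Ω):
  Node 1: (V_1 - 15)/5600 + (V_1 - 0)/4700 + (V_1 - V_3)/3.6 = 0
  Node 3: (V_3 - 15)/560 + (V_3 - 0)/680 + (V_3 - V_1)/3.6 = 0
Collecting terms (coefficients in siemens):
  0.2782·V_1 - 0.2778·V_3 = 0.002679
  0.281·V_3 - 0.2778·V_1 = 0.02679
Determinant D = (0.2782)(0.281) - (-0.2778)(-0.2778) = 0.001015
V_1 = [(0.002679)(0.281) - (-0.2778)(0.02679)]/D = 8.076 V
V_3 = [(0.2782)(0.02679) - (0.002679)(-0.2778)]/D = 8.078 V
V_th = V_1 - V_3 = 8.076 - 8.078 = -0.001735 V
Step 2 — R_th: zero the source — replace V1 by a short circuit (node 2 merges into node 0) — and find the resistance seen between A (node 1) and B (node 3).
Reduce the network between node 1 (A) and node 3 (B) by series/parallel combination:
  Rp1 = R1 ‖ R2 (parallel, both between nodes 0 and 1) = 1/(1/5600 + 1/4700) = 2555 Ω
  Rp2 = R3 ‖ R4 (parallel, both between nodes 0 and 3) = 1/(1/560 + 1/680) = 307.1 Ω
  Rs1 = Rp1 + Rp2 (series, joined only at node 0) = 2555 + 307.1 = 2862 Ω
  Rp3 = R5 ‖ Rs1 (parallel, both between nodes 1 and 3) = 1/(1/3.6 + 1/2862) = 3.595 Ω
R_th = 3.595 Ω

Final answer: V_th = -0.001735 V, R_th = 3.595 Ω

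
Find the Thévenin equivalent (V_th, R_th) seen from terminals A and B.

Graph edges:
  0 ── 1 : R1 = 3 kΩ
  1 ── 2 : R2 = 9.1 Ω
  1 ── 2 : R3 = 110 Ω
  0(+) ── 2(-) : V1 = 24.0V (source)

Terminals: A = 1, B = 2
Step 1 — V_th is the open-circuit voltage V_A - V_B (nothing connected across the terminals).
Nodal analysis, taking node 2 as the 0 V reference.
Source V1 fixes V_0 = 24 V.
KCL at each unknown node (sum of currents leaving = 0; resistances in Ω):
  Node 1: (V_1 - 24)/3000 + (V_1 - 0)/9.1 + (V_1 - 0)/110 = 0
Collecting terms: 0.1193 × V_1 = 0.008  =>  V_1 = 0.06705 V
V_th = V_1 - V_2 = 0.06705 - 0 = 0.06705 V
Step 2 — R_th: zero the source — replace V1 by a short circuit (node 2 merges into node 0) — and find the resistance seen between A (node 1) and B (node 0).
Reduce the network between node 1 (A) and node 0 (B) by series/parallel combination:
  Rp1 = R1 ‖ R2 ‖ R3 (parallel, all between nodes 0 and 1) = 1/(1/3000 + 1/9.1 + 1/110) = 8.381 Ω
R_th = 8.381 Ω

Final answer: V_th = 0.06705 V, R_th = 8.381 Ω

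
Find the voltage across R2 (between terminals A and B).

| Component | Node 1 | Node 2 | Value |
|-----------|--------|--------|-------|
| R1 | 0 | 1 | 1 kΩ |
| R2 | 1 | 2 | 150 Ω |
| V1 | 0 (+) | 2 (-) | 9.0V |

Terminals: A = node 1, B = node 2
R1 and R2 are in series across V1 (node 0 → node 1 → node 2), and the output A–B is taken across R2, so this is a voltage divider.
Series current: I = V1/(R1 + R2) = 9/(1000 + 150) = 9/1150 = 0.007826 A
V_R2 = I × R2 = V1 × R2/(R1 + R2) = 9 × 150/1150 = 1.174 V

Final answer: 1.174 V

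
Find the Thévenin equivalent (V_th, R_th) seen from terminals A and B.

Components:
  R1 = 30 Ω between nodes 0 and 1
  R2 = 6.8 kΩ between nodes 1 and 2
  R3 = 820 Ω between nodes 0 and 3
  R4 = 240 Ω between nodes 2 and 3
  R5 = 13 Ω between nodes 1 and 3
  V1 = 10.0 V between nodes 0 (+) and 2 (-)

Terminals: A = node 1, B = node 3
Step 1 — V_th is the open-circuit voltage V_A - V_B (nothing connected across the terminals).
Nodal analysis, taking node 2 as the 0 V reference.
Source V1 fixes V_0 = 10 V.
KCL at each unknown node (sum of currents leaving = 0; resistances in Ω):
  Node 1: (V_1 - 10)/30 + (V_1 - 0)/6800 + (V_1 - V_3)/13 = 0
  Node 3: (V_3 - 10)/820 + (V_3 - 0)/240 + (V_3 - V_1)/13 = 0
Collecting terms (coefficients in siemens):
  0.1104·V_1 - 0.07692·V_3 = 0.3333
  0.08231·V_3 - 0.07692·V_1 = 0.0122
Determinant D = (0.1104)(0.08231) - (-0.07692)(-0.07692) = 0.00317
V_1 = [(0.3333)(0.08231) - (-0.07692)(0.0122)]/D = 8.951 V
V_3 = [(0.1104)(0.0122) - (0.3333)(-0.07692)]/D = 8.513 V
V_th = V_1 - V_3 = 8.951 - 8.513 = 0.4376 V
Step 2 — R_th: zero the source — replace V1 by a short circuit (node 2 merges into node 0) — and find the resistance seen between A (node 1) and B (node 3).
Reduce the network between node 1 (A) and node 3 (B) by series/parallel combination:
  Rp1 = R1 ‖ R2 (parallel, both between nodes 0 and 1) = 1/(1/30 + 1/6800) = 29.87 Ω
  Rp2 = R3 ‖ R4 (parallel, both between nodes 0 and 3) = 1/(1/820 + 1/240) = 185.7 Ω
  Rs1 = Rp1 + Rp2 (series, joined only at node 0) = 29.87 + 185.7 = 215.5 Ω
  Rp3 = R5 ‖ Rs1 (parallel, both between nodes 1 and 3) = 1/(1/13 + 1/215.5) = 12.26 Ω
R_th = 12.26 Ω

Final answer: V_th = 0.4376 V, R_th = 12.26 Ω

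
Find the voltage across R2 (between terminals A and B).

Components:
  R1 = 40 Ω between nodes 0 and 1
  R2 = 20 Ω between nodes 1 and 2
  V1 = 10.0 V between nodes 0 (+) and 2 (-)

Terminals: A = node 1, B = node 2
R1 and R2 are in series across V1 (node 0 → node 1 → node 2), and the output A–B is taken across R2, so this is a voltage divider.
Series current: I = V1/(R1 + R2) = 10/(40 + 20) = 10/60 = 0.1667 A
V_R2 = I × R2 = V1 × R2/(R1 + R2) = 10 × 20/60 = 3.333 V

Final answer: 3.333 V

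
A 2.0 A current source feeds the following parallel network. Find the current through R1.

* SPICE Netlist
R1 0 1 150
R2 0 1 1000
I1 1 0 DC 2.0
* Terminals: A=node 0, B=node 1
All resistors sit directly between nodes 0 and 1, so they are in parallel and share one voltage V; the full source current 2 A splits among them.
1/R_par = 1/150 + 1/1000 = 0.007667 S  =>  R_par = 130.4 Ω
V = I × R_par = 2 × 130.4 = 260.9 V
I_R1 = V/R1 = 260.9/150 = 1.739 A

Final answer: 1.739 A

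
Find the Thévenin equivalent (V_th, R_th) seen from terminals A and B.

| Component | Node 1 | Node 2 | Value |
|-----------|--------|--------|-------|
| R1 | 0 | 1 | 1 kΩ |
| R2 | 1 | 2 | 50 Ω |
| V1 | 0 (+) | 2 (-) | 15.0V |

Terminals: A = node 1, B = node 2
Step 1 — V_th is the open-circuit voltage V_A - V_B (nothing connected across the terminals).
Nodal analysis, taking node 2 as the 0 V reference.
Source V1 fixes V_0 = 15 V.
KCL at each unknown node (sum of currents leaving = 0; resistances in Ω):
  Node 1: (V_1 - 15)/1000 + (V_1 - 0)/50 = 0
Collecting terms: 0.021 × V_1 = 0.015  =>  V_1 = 0.7143 V
V_th = V_1 - V_2 = 0.7143 - 0 = 0.7143 V
Step 2 — R_th: zero the source — replace V1 by a short circuit (node 2 merges into node 0) — and find the resistance seen between A (node 1) and B (node 0).
Reduce the network between node 1 (A) and node 0 (B) by series/parallel combination:
  Rp1 = R1 ‖ R2 (parallel, both between nodes 0 and 1) = 1/(1/1000 + 1/50) = 47.62 Ω
R_th = 47.62 Ω

Final answer: V_th = 0.7143 V, R_th = 47.62 Ω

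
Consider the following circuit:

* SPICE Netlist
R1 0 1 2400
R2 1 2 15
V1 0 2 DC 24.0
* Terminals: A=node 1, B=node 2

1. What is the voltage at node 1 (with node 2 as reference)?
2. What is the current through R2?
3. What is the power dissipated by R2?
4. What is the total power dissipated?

Nodal analysis, taking node 2 as the 0 V reference.
Source V1 fixes V_0 = 24 V.
KCL at each unknown node (sum of currents leaving = 0; resistances in Ω):
  Node 1: (V_1 - 24)/2400 + (V_1 - 0)/15 = 0
Collecting terms: 0.06708 × V_1 = 0.01  =>  V_1 = 0.1491 V
Part 1:
  Read off the nodal solution: V_1 = 0.1491 V
Part 2:
  I_R2 = (V_1 - V_2)/R2 = (0.1491 - 0)/15 = 0.009938 A
  Magnitude: I_R2 = 0.009938 A
Part 3:
  I_R2 = (V_1 - V_2)/R2 = (0.1491 - 0)/15 = 0.009938 A
  P_R2 = I_R2² × R2 = (0.009938)² × 15 = 0.001481 W
Part 4:
  Power in each resistor, P = (ΔV)²/R:
    P_R1 = (24 - 0.1491)²/2400 = 0.237 W
    P_R2 = (0.1491 - 0)²/15 = 0.001481 W
  P_total = P_R1 + P_R2 = 0.2385 W

Final answers:
1. V_1 = 0.1491 V
2. I_R2 = 0.009938 A
3. P_R2 = 0.001481 W
4. P_total = 0.2385 W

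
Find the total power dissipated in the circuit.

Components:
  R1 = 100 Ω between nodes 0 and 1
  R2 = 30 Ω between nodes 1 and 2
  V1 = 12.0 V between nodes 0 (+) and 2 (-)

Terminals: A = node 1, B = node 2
Nodal analysis, taking node 2 as the 0 V reference.
Source V1 fixes V_0 = 12 V.
KCL at each unknown node (sum of currents leaving = 0; resistances in Ω):
  Node 1: (V_1 - 12)/100 + (V_1 - 0)/30 = 0
Collecting terms: 0.04333 × V_1 = 0.12  =>  V_1 = 2.769 V
Power in each resistor, P = (ΔV)²/R:
  P_R1 = (12 - 2.769)²/100 = 0.8521 W
  P_R2 = (2.769 - 0)²/30 = 0.2556 W
P_total = P_R1 + P_R2 = 1.108 W

Final answer: 1.108 W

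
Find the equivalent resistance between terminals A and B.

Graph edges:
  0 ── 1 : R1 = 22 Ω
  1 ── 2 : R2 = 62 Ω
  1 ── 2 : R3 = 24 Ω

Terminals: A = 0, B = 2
Reduce the network between node 0 (A) and node 2 (B) by series/parallel combination:
  Rp1 = R2 ‖ R3 (parallel, both between nodes 1 and 2) = 1/(1/62 + 1/24) = 17.3 Ω
  Rs1 = R1 + Rp1 (series, joined only at node 1) = 22 + 17.3 = 39.3 Ω
R_eq = 39.3 Ω

Final answer: 39.3 Ω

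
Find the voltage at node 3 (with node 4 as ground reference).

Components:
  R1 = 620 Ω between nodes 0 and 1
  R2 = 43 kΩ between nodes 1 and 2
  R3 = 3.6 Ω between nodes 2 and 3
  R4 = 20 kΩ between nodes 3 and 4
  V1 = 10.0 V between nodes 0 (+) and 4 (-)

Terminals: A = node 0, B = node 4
Nodal analysis, taking node 4 as the 0 V reference.
Source V1 fixes V_0 = 10 V.
KCL at each unknown node (sum of currents leaving = 0; resistances in Ω):
  Node 1: (V_1 - 10)/620 + (V_1 - V_2)/43000 = 0
  Node 2: (V_2 - V_1)/43000 + (V_2 - V_3)/3.6 = 0
  Node 3: (V_3 - V_2)/3.6 + (V_3 - 0)/20000 = 0
Collecting terms (coefficients in siemens):
  0.001636·V_1 - 0.00002326·V_2 = 0.01613
  0.2778·V_2 - 0.00002326·V_1 - 0.2778·V_3 = 0
  0.2778·V_3 - 0.2778·V_2 = 0
Solving these 3 simultaneous equations (Gaussian elimination) gives:
  V_1 = 9.903 V, V_2 = 3.144 V, V_3 = 3.143 V
The requested potential is V_3 = 3.143 V.

Final answer: V_3 = 3.143 V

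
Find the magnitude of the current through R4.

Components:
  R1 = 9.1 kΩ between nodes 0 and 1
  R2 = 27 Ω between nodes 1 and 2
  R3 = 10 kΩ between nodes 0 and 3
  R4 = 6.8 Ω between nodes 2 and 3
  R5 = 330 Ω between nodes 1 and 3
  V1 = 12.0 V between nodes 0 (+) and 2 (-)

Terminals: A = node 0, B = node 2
Nodal analysis, taking node 2 as the 0 V reference.
Source V1 fixes V_0 = 12 V.
KCL at each unknown node (sum of currents leaving = 0; resistances in Ω):
  Node 1: (V_1 - 12)/9100 + (V_1 - 0)/27 + (V_1 - V_3)/330 = 0
  Node 3: (V_3 - 12)/10000 + (V_3 - 0)/6.8 + (V_3 - V_1)/330 = 0
Collecting terms (coefficients in siemens):
  0.04018·V_1 - 0.00303·V_3 = 0.001319
  0.1502·V_3 - 0.00303·V_1 = 0.0012
Determinant D = (0.04018)(0.1502) - (-0.00303)(-0.00303) = 0.006025
V_1 = [(0.001319)(0.1502) - (-0.00303)(0.0012)]/D = 0.03348 V
V_3 = [(0.04018)(0.0012) - (0.001319)(-0.00303)]/D = 0.008665 V
I_R4 = (V_2 - V_3)/R4 = (0 - 0.008665)/6.8 = -0.001274 A
|I_R4| = 0.001274 A

Final answer: |I_R4| = 0.001274 A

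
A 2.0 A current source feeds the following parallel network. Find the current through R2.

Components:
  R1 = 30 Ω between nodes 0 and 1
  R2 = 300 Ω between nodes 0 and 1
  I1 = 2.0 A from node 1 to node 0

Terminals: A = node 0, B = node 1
All resistors sit directly between nodes 0 and 1, so they are in parallel and share one voltage V; the full source current 2 A splits among them.
1/R_par = 1/30 + 1/300 = 0.03667 S  =>  R_par = 27.27 Ω
V = I × R_par = 2 × 27.27 = 54.55 V
I_R2 = V/R2 = 54.55/300 = 0.1818 A

Final answer: 0.1818 A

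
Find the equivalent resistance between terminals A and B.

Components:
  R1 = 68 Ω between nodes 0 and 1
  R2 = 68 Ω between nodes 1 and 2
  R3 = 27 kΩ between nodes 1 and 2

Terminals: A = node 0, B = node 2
Reduce the network between node 0 (A) and node 2 (B) by series/parallel combination:
  Rp1 = R2 ‖ R3 (parallel, both between nodes 1 and 2) = 1/(1/68 + 1/27000) = 67.83 Ω
  Rs1 = R1 + Rp1 (series, joined only at node 1) = 68 + 67.83 = 135.8 Ω
R_eq = 135.8 Ω

Final answer: 135.8 Ω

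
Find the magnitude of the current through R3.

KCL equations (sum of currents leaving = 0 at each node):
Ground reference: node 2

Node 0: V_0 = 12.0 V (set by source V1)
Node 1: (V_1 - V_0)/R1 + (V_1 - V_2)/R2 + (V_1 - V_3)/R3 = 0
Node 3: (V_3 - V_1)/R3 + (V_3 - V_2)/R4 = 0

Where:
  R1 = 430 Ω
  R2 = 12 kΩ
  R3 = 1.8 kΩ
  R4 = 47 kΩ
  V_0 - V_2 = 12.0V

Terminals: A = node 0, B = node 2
Nodal analysis, taking node 2 as the 0 V reference.
Source V1 fixes V_0 = 12 V.
KCL at each unknown node (sum of currents leaving = 0; resistances in Ω):
  Node 1: (V_1 - 12)/430 + (V_1 - 0)/12000 + (V_1 - V_3)/1800 = 0
  Node 3: (V_3 - V_1)/1800 + (V_3 - 0)/47000 = 0
Collecting terms (coefficients in siemens):
  0.002964·V_1 - 0.0005556·V_3 = 0.02791
  0.0005768·V_3 - 0.0005556·V_1 = 0
Determinant D = (0.002964)(0.0005768) - (-0.0005556)(-0.0005556) = 0.000001401
V_1 = [(0.02791)(0.0005768) - (-0.0005556)(0)]/D = 11.49 V
V_3 = [(0.002964)(0) - (0.02791)(-0.0005556)]/D = 11.06 V
I_R3 = (V_1 - V_3)/R3 = (11.49 - 11.06)/1800 = 0.0002354 A
|I_R3| = 0.0002354 A

Final answer: |I_R3| = 0.0002354 A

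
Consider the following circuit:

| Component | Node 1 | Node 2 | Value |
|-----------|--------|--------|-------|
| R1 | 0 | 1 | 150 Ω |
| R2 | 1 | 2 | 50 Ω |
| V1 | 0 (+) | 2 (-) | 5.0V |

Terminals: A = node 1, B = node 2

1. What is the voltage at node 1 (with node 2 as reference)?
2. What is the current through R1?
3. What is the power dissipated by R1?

Nodal analysis, taking node 2 as the 0 V reference.
Source V1 fixes V_0 = 5 V.
KCL at each unknown node (sum of currents leaving = 0; resistances in Ω):
  Node 1: (V_1 - 5)/150 + (V_1 - 0)/50 = 0
Collecting terms: 0.02667 × V_1 = 0.03333  =>  V_1 = 1.25 V
Part 1:
  Read off the nodal solution: V_1 = 1.25 V
Part 2:
  I_R1 = (V_0 - V_1)/R1 = (5 - 1.25)/150 = 0.025 A
  Magnitude: I_R1 = 0.025 A
Part 3:
  I_R1 = (V_0 - V_1)/R1 = (5 - 1.25)/150 = 0.025 A
  P_R1 = I_R1² × R1 = (0.025)² × 150 = 0.09375 W

Final answers:
1. V_1 = 1.25 V
2. I_R1 = 0.025 A
3. P_R1 = 0.09375 W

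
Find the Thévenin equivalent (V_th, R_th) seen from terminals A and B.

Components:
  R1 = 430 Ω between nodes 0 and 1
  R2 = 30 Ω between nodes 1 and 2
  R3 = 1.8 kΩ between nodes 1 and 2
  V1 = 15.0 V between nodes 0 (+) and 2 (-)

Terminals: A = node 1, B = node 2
Step 1 — V_th is the open-circuit voltage V_A - V_B (nothing connected across the terminals).
Nodal analysis, taking node 2 as the 0 V reference.
Source V1 fixes V_0 = 15 V.
KCL at each unknown node (sum of currents leaving = 0; resistances in Ω):
  Node 1: (V_1 - 15)/430 + (V_1 - 0)/30 + (V_1 - 0)/1800 = 0
Collecting terms: 0.03621 × V_1 = 0.03488  =>  V_1 = 0.9633 V
V_th = V_1 - V_2 = 0.9633 - 0 = 0.9633 V
Step 2 — R_th: zero the source — replace V1 by a short circuit (node 2 merges into node 0) — and find the resistance seen between A (node 1) and B (node 0).
Reduce the network between node 1 (A) and node 0 (B) by series/parallel combination:
  Rp1 = R1 ‖ R2 ‖ R3 (parallel, all between nodes 0 and 1) = 1/(1/430 + 1/30 + 1/1800) = 27.61 Ω
R_th = 27.61 Ω

Final answer: V_th = 0.9633 V, R_th = 27.61 Ω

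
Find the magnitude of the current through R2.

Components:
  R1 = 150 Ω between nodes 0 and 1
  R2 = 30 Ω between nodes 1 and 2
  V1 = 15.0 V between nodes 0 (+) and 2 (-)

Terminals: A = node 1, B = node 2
Nodal analysis, taking node 2 as the 0 V reference.
Source V1 fixes V_0 = 15 V.
KCL at each unknown node (sum of currents leaving = 0; resistances in Ω):
  Node 1: (V_1 - 15)/150 + (V_1 - 0)/30 = 0
Collecting terms: 0.04 × V_1 = 0.1  =>  V_1 = 2.5 V
I_R2 = (V_1 - V_2)/R2 = (2.5 - 0)/30 = 0.08333 A
|I_R2| = 0.08333 A

Final answer: |I_R2| = 0.08333 A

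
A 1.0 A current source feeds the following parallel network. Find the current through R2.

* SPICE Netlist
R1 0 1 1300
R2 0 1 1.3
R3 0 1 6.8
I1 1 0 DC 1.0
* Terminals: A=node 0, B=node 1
All resistors sit directly between nodes 0 and 1, so they are in parallel and share one voltage V; the full source current 1 A splits among them.
1/R_par = 1/1300 + 1/1.3 + 1/6.8 = 0.9171 S  =>  R_par = 1.09 Ω
V = I × R_par = 1 × 1.09 = 1.09 V
I_R2 = V/R2 = 1.09/1.3 = 0.8388 A

Final answer: 0.8388 A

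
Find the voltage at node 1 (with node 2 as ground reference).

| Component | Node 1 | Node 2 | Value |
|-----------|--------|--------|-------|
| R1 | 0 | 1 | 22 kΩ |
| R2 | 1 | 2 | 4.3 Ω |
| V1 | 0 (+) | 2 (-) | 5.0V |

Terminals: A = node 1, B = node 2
Nodal analysis, taking node 2 as the 0 V reference.
Source V1 fixes V_0 = 5 V.
KCL at each unknown node (sum of currents leaving = 0; resistances in Ω):
  Node 1: (V_1 - 5)/22000 + (V_1 - 0)/4.3 = 0
Collecting terms: 0.2326 × V_1 = 0.0002273  =>  V_1 = 0.0009771 V
The requested potential is V_1 = 0.0009771 V.

Final answer: V_1 = 0.0009771 V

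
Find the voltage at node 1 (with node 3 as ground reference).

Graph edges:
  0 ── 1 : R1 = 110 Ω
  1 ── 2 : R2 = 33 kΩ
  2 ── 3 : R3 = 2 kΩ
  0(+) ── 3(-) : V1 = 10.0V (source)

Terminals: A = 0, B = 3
Nodal analysis, taking node 3 as the 0 V reference.
Source V1 fixes V_0 = 10 V.
KCL at each unknown node (sum of currents leaving = 0; resistances in Ω):
  Node 1: (V_1 - 10)/110 + (V_1 - V_2)/33000 = 0
  Node 2: (V_2 - V_1)/33000 + (V_2 - 0)/2000 = 0
Collecting terms (coefficients in siemens):
  0.009121·V_1 - 0.0000303·V_2 = 0.09091
  0.0005303·V_2 - 0.0000303·V_1 = 0
Determinant D = (0.009121)(0.0005303) - (-0.0000303)(-0.0000303) = 0.000004836
V_1 = [(0.09091)(0.0005303) - (-0.0000303)(0)]/D = 9.969 V
V_2 = [(0.009121)(0) - (0.09091)(-0.0000303)]/D = 0.5696 V
The requested potential is V_1 = 9.969 V.

Final answer: V_1 = 9.969 V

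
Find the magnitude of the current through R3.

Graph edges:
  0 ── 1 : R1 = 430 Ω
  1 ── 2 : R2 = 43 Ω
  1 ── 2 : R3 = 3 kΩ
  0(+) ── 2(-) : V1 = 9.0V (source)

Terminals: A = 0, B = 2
Nodal analysis, taking node 2 as the 0 V reference.
Source V1 fixes V_0 = 9 V.
KCL at each unknown node (sum of currents leaving = 0; resistances in Ω):
  Node 1: (V_1 - 9)/430 + (V_1 - 0)/43 + (V_1 - 0)/3000 = 0
Collecting terms: 0.02591 × V_1 = 0.02093  =>  V_1 = 0.8077 V
I_R3 = (V_1 - V_2)/R3 = (0.8077 - 0)/3000 = 0.0002692 A
|I_R3| = 0.0002692 A

Final answer: |I_R3| = 0.0002692 A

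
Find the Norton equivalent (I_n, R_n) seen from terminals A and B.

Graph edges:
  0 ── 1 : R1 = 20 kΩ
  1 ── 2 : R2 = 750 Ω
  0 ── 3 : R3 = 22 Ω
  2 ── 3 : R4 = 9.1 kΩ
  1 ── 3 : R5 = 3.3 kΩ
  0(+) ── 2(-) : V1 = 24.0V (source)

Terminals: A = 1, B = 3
Find the Thévenin equivalent first; then I_n = V_th/R_th and R_n = R_th.
Step 1 — V_th is the open-circuit voltage V_A - V_B (nothing connected across the terminals).
Nodal analysis, taking node 2 as the 0 V reference.
Source V1 fixes V_0 = 24 V.
KCL at each unknown node (sum of currents leaving = 0; resistances in Ω):
  Node 1: (V_1 - 24)/20000 + (V_1 - 0)/750 + (V_1 - V_3)/3300 = 0
  Node 3: (V_3 - 24)/22 + (V_3 - 0)/9100 + (V_3 - V_1)/3300 = 0
Collecting terms (coefficients in siemens):
  0.001686·V_1 - 0.000303·V_3 = 0.0012
  0.04587·V_3 - 0.000303·V_1 = 1.091
Determinant D = (0.001686)(0.04587) - (-0.000303)(-0.000303) = 0.00007726
V_1 = [(0.0012)(0.04587) - (-0.000303)(1.091)]/D = 4.991 V
V_3 = [(0.001686)(1.091) - (0.0012)(-0.000303)]/D = 23.82 V
V_th = V_1 - V_3 = 4.991 - 23.82 = -18.83 V
Step 2 — R_th: zero the source — replace V1 by a short circuit (node 2 merges into node 0) — and find the resistance seen between A (node 1) and B (node 3).
Reduce the network between node 1 (A) and node 3 (B) by series/parallel combination:
  Rp1 = R1 ‖ R2 (parallel, both between nodes 0 and 1) = 1/(1/20000 + 1/750) = 722.9 Ω
  Rp2 = R3 ‖ R4 (parallel, both between nodes 0 and 3) = 1/(1/22 + 1/9100) = 21.95 Ω
  Rs1 = Rp1 + Rp2 (series, joined only at node 0) = 722.9 + 21.95 = 744.8 Ω
  Rp3 = R5 ‖ Rs1 (parallel, both between nodes 1 and 3) = 1/(1/3300 + 1/744.8) = 607.7 Ω
R_th = 607.7 Ω
I_n = V_th/R_th = -18.83/607.7 = -0.03098 A, and R_n = R_th = 607.7 Ω

Final answer: I_n = -0.03098 A, R_n = 607.7 Ω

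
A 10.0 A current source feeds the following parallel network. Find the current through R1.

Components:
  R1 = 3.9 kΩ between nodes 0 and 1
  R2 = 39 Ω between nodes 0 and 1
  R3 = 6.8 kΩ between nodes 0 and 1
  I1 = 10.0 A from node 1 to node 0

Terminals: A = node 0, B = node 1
All resistors sit directly between nodes 0 and 1, so they are in parallel and share one voltage V; the full source current 10 A splits among them.
1/R_par = 1/3900 + 1/39 + 1/6800 = 0.02604 S  =>  R_par = 38.4 Ω
V = I × R_par = 10 × 38.4 = 384 V
I_R1 = V/R1 = 384/3900 = 0.09845 A

Final answer: 0.09845 A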